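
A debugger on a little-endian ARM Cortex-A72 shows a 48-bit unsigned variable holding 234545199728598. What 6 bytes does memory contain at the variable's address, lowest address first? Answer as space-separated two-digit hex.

234545199728598 in hexadecimal, padded to 48 bits, is 0xD5514F5047D6.
Split into bytes (most-significant first): D5 51 4F 50 47 D6.
Little-endian stores the least-significant byte at the lowest address.
So at ascending addresses the bytes are D6 47 50 4F 51 D5.

D6 47 50 4F 51 D5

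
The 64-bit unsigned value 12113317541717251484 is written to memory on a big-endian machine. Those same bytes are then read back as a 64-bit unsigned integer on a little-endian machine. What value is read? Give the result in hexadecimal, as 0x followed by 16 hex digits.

12113317541717251484 in 64-bit hexadecimal is 0xA81B26200590959C.
Stored big-endian, the bytes at ascending addresses are A8 1B 26 20 05 90 95 9C.
Read back as little-endian, the first byte is least significant, giving 0x9C95900520261BA8.

0x9C95900520261BA8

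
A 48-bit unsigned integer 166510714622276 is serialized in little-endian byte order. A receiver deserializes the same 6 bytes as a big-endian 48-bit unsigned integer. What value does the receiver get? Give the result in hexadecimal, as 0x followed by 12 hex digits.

166510714622276 in 48-bit hexadecimal is 0x9770CBFF1144.
Stored little-endian, the bytes at ascending addresses are 44 11 FF CB 70 97.
Read back as big-endian, the last byte is least significant, giving 0x4411FFCB7097.

0x4411FFCB7097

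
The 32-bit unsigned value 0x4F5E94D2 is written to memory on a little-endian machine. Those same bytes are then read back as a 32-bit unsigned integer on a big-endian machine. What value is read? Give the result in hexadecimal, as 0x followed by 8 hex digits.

0xD2945E4F

Stored little-endian, the bytes at ascending addresses are D2 94 5E 4F.
Read back as big-endian, the last byte is least significant, giving 0xD2945E4F.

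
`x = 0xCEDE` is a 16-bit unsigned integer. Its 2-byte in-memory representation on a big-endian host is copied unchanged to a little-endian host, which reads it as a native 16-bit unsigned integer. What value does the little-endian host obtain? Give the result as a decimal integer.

Stored big-endian, the bytes at ascending addresses are CE DE.
Read back as little-endian, the first byte is least significant, giving 0xDECE.
0xDECE = 57038.

57038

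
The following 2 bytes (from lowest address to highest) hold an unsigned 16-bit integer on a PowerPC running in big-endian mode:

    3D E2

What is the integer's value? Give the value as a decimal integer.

Big-endian stores the most-significant byte at the lowest address.
The bytes are already most-significant first: 0x3DE2.
0x3DE2 = 15842.

15842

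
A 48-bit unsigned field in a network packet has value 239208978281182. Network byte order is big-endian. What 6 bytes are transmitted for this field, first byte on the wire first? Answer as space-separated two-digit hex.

239208978281182 in hexadecimal, padded to 48 bits, is 0xD98F2E2D72DE.
Split into bytes (most-significant first): D9 8F 2E 2D 72 DE.
Big-endian stores the most-significant byte at the lowest address.
So the memory order matches the most-significant-first order: D9 8F 2E 2D 72 DE.

D9 8F 2E 2D 72 DE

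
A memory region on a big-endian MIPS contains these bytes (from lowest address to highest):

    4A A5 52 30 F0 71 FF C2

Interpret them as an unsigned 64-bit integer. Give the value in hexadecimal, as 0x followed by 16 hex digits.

In big-endian order the high byte comes first in memory.
The bytes are already most-significant first: 0x4AA55230F071FFC2.

0x4AA55230F071FFC2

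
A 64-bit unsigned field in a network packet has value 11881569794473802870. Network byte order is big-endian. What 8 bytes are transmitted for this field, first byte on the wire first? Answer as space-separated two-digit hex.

11881569794473802870 in hexadecimal, padded to 64 bits, is 0xA4E3D0C6DD9F3C76.
Split into bytes (most-significant first): A4 E3 D0 C6 DD 9F 3C 76.
Big-endian stores the most-significant byte at the lowest address.
So the memory order matches the most-significant-first order: A4 E3 D0 C6 DD 9F 3C 76.

A4 E3 D0 C6 DD 9F 3C 76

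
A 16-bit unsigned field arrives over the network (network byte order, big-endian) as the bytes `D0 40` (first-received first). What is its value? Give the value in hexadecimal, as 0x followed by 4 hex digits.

0xD040

Big-endian stores the most-significant byte at the lowest address.
The bytes are already most-significant first: 0xD040.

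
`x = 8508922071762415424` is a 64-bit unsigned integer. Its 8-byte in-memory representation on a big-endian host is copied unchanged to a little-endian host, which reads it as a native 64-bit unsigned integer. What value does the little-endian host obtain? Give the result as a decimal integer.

4625163576590669174

8508922071762415424 in 64-bit hexadecimal is 0x7615C38AC4E12F40.
Stored big-endian, the bytes at ascending addresses are 76 15 C3 8A C4 E1 2F 40.
Read back as little-endian, the first byte is least significant, giving 0x402FE1C48AC31576.
0x402FE1C48AC31576 = 4625163576590669174.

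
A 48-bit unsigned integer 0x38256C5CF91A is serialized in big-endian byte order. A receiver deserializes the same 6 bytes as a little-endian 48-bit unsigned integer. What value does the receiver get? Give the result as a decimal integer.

29658299770168

Stored big-endian, the bytes at ascending addresses are 38 25 6C 5C F9 1A.
Read back as little-endian, the first byte is least significant, giving 0x1AF95C6C2538.
0x1AF95C6C2538 = 29658299770168.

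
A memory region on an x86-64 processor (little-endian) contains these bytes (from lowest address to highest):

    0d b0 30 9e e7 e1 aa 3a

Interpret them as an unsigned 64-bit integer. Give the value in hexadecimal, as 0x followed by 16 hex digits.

0x3AAAE1E79E30B00D

Little-endian stores the least-significant byte at the lowest address.
Reassemble most-significant byte first: 3A AA E1 E7 9E 30 B0 0D → 0x3AAAE1E79E30B00D.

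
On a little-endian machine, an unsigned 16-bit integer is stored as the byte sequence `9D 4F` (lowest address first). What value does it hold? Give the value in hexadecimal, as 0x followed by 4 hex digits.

0x4F9D

In little-endian order the low byte comes first in memory.
Reassemble most-significant byte first: 4F 9D → 0x4F9D.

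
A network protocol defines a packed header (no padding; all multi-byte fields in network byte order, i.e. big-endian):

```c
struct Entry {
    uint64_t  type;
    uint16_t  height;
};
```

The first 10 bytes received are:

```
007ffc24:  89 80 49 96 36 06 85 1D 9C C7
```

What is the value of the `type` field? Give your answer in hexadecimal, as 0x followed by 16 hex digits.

`type` is the first field, at byte offset 0, occupying 8 bytes.
Bytes at offsets 0..7: 89 80 49 96 36 06 85 1D.
Big-endian: lowest address holds the most-significant byte.
The bytes are already most-significant first: 0x898049963606851D.

0x898049963606851D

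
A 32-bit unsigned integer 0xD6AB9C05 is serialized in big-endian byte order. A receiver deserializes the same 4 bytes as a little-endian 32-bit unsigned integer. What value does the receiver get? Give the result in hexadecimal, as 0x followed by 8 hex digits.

Stored big-endian, the bytes at ascending addresses are D6 AB 9C 05.
Read back as little-endian, the first byte is least significant, giving 0x059CABD6.

0x059CABD6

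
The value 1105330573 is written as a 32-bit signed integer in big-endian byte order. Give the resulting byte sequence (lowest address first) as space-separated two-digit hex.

1105330573 in hexadecimal, padded to 32 bits, is 0x41E2018D.
Split into bytes (most-significant first): 41 E2 01 8D.
Big-endian: lowest address holds the most-significant byte.
So the memory order matches the most-significant-first order: 41 E2 01 8D.

41 E2 01 8D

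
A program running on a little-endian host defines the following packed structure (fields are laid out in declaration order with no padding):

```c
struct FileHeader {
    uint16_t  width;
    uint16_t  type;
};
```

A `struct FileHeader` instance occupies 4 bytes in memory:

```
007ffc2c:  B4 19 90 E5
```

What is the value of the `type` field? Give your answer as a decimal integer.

58768

`type` follows `width` (2 bytes), so it starts at byte offset 2 and occupies 2 bytes.
Bytes at offsets 2..3: 90 E5.
Little-endian stores the least-significant byte at the lowest address.
Reassemble most-significant byte first: E5 90 → 0xE590.
0xE590 = 58768.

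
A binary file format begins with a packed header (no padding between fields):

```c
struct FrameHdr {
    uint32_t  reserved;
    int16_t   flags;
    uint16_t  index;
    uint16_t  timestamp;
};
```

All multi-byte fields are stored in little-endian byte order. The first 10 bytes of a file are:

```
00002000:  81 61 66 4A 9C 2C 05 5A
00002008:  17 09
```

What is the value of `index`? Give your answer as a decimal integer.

23045

`index` follows `reserved` (4 B), `flags` (2 B), so it starts at offset 4 + 2 = 6 and occupies 2 bytes.
Bytes at offsets 6..7: 05 5A.
In little-endian order the low byte comes first in memory.
Reassemble most-significant byte first: 5A 05 → 0x5A05.
0x5A05 = 23045.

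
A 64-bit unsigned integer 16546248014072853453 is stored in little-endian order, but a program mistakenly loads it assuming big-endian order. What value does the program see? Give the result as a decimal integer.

16546248014072853453 in 64-bit hexadecimal is 0xE5A014E72C5333CD.
Stored little-endian, the bytes at ascending addresses are CD 33 53 2C E7 14 A0 E5.
Read back as big-endian, the last byte is least significant, giving 0xCD33532CE714A0E5.
0xCD33532CE714A0E5 = 14786253453908025573.

14786253453908025573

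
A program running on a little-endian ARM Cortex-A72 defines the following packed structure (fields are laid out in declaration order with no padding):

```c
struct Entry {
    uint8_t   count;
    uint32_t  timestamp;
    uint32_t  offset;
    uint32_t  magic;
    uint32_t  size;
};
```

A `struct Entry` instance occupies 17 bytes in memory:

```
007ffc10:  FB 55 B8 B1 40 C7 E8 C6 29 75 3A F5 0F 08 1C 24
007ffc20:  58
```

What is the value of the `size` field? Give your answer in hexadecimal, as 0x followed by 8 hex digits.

`size` follows `count` (1 B), `timestamp` (4 B), `offset` (4 B), `magic` (4 B), so it starts at offset 1 + 4 + 4 + 4 = 13 and occupies 4 bytes.
Bytes at offsets 13..16: 08 1C 24 58.
Little-endian: lowest address holds the least-significant byte.
Reassemble most-significant byte first: 58 24 1C 08 → 0x58241C08.

0x58241C08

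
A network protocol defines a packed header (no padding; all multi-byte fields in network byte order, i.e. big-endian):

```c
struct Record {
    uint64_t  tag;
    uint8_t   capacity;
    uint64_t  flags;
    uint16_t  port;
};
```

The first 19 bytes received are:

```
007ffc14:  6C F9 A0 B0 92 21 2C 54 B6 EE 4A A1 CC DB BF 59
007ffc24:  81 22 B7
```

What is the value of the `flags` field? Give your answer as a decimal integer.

`flags` follows `tag` (8 B), `capacity` (1 B), so it starts at offset 8 + 1 = 9 and occupies 8 bytes.
Bytes at offsets 9..16: EE 4A A1 CC DB BF 59 81.
In big-endian order the high byte comes first in memory.
The bytes are already most-significant first: 0xEE4AA1CCDBBF5981.
0xEE4AA1CCDBBF5981 = 17170714430535588225.

17170714430535588225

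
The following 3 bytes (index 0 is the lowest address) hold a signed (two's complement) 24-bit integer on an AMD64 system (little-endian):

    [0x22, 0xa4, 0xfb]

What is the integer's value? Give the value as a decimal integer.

Little-endian stores the least-significant byte at the lowest address.
Reassemble most-significant byte first: FB A4 22 → 0xFBA422.
Top bit is set, so as a signed 24-bit value this is 0xFBA422 − 2^24 = -285662.

-285662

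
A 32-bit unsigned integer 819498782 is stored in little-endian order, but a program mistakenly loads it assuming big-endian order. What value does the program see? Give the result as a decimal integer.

512743472

819498782 in 32-bit hexadecimal is 0x30D88F1E.
Stored little-endian, the bytes at ascending addresses are 1E 8F D8 30.
Read back as big-endian, the last byte is least significant, giving 0x1E8FD830.
0x1E8FD830 = 512743472.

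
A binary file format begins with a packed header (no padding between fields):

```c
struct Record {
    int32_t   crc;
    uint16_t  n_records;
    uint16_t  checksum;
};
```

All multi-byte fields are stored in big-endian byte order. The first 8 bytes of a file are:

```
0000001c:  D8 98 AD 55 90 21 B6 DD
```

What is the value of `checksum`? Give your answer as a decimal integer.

46813

`checksum` follows `crc` (4 B), `n_records` (2 B), so it starts at offset 4 + 2 = 6 and occupies 2 bytes.
Bytes at offsets 6..7: B6 DD.
In big-endian order the high byte comes first in memory.
The bytes are already most-significant first: 0xB6DD.
0xB6DD = 46813.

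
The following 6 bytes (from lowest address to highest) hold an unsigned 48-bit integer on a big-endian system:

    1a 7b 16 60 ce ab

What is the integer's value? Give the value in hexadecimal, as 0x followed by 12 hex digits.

0x1A7B1660CEAB

Big-endian: lowest address holds the most-significant byte.
The bytes are already most-significant first: 0x1A7B1660CEAB.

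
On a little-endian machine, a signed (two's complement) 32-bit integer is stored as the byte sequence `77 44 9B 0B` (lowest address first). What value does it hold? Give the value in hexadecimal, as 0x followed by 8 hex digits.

0x0B9B4477

Little-endian: lowest address holds the least-significant byte.
Reassemble most-significant byte first: 0B 9B 44 77 → 0x0B9B4477.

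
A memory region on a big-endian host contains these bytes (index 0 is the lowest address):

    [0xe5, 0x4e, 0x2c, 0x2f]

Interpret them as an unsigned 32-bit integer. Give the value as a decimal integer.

In big-endian order the high byte comes first in memory.
The bytes are already most-significant first: 0xE54E2C2F.
0xE54E2C2F = 3847105583.

3847105583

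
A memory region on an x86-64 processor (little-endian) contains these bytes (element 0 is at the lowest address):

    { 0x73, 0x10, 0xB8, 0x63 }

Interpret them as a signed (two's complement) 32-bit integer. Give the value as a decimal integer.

Little-endian: lowest address holds the least-significant byte.
Reassemble most-significant byte first: 63 B8 10 73 → 0x63B81073.
0x63B81073 = 1673007219.

1673007219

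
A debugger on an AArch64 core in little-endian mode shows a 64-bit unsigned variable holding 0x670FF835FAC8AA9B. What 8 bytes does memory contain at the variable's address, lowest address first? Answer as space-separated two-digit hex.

Split into bytes (most-significant first): 67 0F F8 35 FA C8 AA 9B.
Little-endian stores the least-significant byte at the lowest address.
So at ascending addresses the bytes are 9B AA C8 FA 35 F8 0F 67.

9B AA C8 FA 35 F8 0F 67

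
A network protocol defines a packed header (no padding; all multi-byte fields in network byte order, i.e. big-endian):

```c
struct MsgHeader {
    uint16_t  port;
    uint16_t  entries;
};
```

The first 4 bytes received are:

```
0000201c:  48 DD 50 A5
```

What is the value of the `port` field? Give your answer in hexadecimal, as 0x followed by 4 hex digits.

0x48DD

`port` is the first field, at byte offset 0, occupying 2 bytes.
Bytes at offsets 0..1: 48 DD.
Big-endian stores the most-significant byte at the lowest address.
The bytes are already most-significant first: 0x48DD.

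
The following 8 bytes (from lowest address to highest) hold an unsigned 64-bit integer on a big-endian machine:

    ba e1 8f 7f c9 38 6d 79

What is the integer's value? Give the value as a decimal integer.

13466202139814030713

Big-endian stores the most-significant byte at the lowest address.
The bytes are already most-significant first: 0xBAE18F7FC9386D79.
0xBAE18F7FC9386D79 = 13466202139814030713.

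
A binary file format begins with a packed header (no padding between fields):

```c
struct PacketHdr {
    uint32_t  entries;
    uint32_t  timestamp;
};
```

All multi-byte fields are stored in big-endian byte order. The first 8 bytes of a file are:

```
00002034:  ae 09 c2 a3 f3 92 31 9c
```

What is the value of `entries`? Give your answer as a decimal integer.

2919875235

`entries` is the first field, at byte offset 0, occupying 4 bytes.
Bytes at offsets 0..3: AE 09 C2 A3.
Big-endian: lowest address holds the most-significant byte.
The bytes are already most-significant first: 0xAE09C2A3.
0xAE09C2A3 = 2919875235.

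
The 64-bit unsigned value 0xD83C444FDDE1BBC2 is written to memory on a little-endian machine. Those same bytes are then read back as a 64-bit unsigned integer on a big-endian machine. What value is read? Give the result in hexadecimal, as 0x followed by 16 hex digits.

Stored little-endian, the bytes at ascending addresses are C2 BB E1 DD 4F 44 3C D8.
Read back as big-endian, the last byte is least significant, giving 0xC2BBE1DD4F443CD8.

0xC2BBE1DD4F443CD8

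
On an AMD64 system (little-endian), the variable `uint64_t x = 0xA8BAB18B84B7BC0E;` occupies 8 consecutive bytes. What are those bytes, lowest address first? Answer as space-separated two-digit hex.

0E BC B7 84 8B B1 BA A8

Split into bytes (most-significant first): A8 BA B1 8B 84 B7 BC 0E.
Little-endian stores the least-significant byte at the lowest address.
So at ascending addresses the bytes are 0E BC B7 84 8B B1 BA A8.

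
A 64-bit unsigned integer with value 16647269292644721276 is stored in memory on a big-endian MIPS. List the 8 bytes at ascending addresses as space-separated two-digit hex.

16647269292644721276 in hexadecimal, padded to 64 bits, is 0xE706FB387C5B627C.
Split into bytes (most-significant first): E7 06 FB 38 7C 5B 62 7C.
Big-endian: lowest address holds the most-significant byte.
So the memory order matches the most-significant-first order: E7 06 FB 38 7C 5B 62 7C.

E7 06 FB 38 7C 5B 62 7C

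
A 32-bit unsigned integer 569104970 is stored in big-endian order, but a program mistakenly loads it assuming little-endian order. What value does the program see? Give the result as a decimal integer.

1255861025

569104970 in 32-bit hexadecimal is 0x21EBDA4A.
Stored big-endian, the bytes at ascending addresses are 21 EB DA 4A.
Read back as little-endian, the first byte is least significant, giving 0x4ADAEB21.
0x4ADAEB21 = 1255861025.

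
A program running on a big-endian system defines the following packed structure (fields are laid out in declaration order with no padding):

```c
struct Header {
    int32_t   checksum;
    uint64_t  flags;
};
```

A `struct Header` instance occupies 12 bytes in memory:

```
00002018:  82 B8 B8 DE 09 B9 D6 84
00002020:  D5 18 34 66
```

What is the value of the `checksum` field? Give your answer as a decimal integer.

`checksum` is the first field, at byte offset 0, occupying 4 bytes.
Bytes at offsets 0..3: 82 B8 B8 DE.
Big-endian: lowest address holds the most-significant byte.
The bytes are already most-significant first: 0x82B8B8DE.
Top bit is set, so as a signed 32-bit value this is 0x82B8B8DE − 2^32 = -2101823266.

-2101823266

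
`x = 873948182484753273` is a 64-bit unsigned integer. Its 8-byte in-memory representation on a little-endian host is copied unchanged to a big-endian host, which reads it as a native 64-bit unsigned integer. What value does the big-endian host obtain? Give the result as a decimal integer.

873948182484753273 in 64-bit hexadecimal is 0x0C20E33DD91A1B79.
Stored little-endian, the bytes at ascending addresses are 79 1B 1A D9 3D E3 20 0C.
Read back as big-endian, the last byte is least significant, giving 0x791B1AD93DE3200C.
0x791B1AD93DE3200C = 8726598223308988428.

8726598223308988428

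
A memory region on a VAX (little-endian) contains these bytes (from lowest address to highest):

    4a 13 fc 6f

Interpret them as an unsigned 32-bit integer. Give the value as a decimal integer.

1878790986

Little-endian stores the least-significant byte at the lowest address.
Reassemble most-significant byte first: 6F FC 13 4A → 0x6FFC134A.
0x6FFC134A = 1878790986.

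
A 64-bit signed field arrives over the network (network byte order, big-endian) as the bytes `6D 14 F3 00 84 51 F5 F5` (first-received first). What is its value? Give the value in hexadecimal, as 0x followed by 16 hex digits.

0x6D14F3008451F5F5

Big-endian stores the most-significant byte at the lowest address.
The bytes are already most-significant first: 0x6D14F3008451F5F5.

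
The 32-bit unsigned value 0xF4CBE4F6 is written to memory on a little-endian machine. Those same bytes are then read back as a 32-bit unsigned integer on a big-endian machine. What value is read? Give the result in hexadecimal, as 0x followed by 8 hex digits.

0xF6E4CBF4

Stored little-endian, the bytes at ascending addresses are F6 E4 CB F4.
Read back as big-endian, the last byte is least significant, giving 0xF6E4CBF4.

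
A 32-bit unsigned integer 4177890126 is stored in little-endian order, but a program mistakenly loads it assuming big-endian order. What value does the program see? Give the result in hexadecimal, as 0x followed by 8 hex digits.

0x4E8B05F9

4177890126 in 32-bit hexadecimal is 0xF9058B4E.
Stored little-endian, the bytes at ascending addresses are 4E 8B 05 F9.
Read back as big-endian, the last byte is least significant, giving 0x4E8B05F9.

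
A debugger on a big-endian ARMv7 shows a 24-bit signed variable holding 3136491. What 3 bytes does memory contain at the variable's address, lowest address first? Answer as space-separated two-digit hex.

2F DB EB

3136491 in hexadecimal, padded to 24 bits, is 0x2FDBEB.
Split into bytes (most-significant first): 2F DB EB.
Big-endian: lowest address holds the most-significant byte.
So the memory order matches the most-significant-first order: 2F DB EB.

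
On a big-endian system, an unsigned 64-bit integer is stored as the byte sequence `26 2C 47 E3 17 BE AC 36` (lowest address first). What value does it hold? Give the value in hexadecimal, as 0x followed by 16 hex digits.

Big-endian: lowest address holds the most-significant byte.
The bytes are already most-significant first: 0x262C47E317BEAC36.

0x262C47E317BEAC36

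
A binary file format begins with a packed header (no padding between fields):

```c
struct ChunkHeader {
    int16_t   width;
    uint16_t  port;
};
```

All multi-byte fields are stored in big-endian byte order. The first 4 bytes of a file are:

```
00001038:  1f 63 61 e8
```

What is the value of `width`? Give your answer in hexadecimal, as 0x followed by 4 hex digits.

0x1F63

`width` is the first field, at byte offset 0, occupying 2 bytes.
Bytes at offsets 0..1: 1F 63.
Big-endian: lowest address holds the most-significant byte.
The bytes are already most-significant first: 0x1F63.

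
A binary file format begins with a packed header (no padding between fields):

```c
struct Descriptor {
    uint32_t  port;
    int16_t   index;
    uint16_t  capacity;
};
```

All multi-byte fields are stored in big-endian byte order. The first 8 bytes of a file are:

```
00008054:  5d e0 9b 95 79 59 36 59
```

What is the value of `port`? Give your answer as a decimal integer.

1575000981

`port` is the first field, at byte offset 0, occupying 4 bytes.
Bytes at offsets 0..3: 5D E0 9B 95.
Big-endian: lowest address holds the most-significant byte.
The bytes are already most-significant first: 0x5DE09B95.
0x5DE09B95 = 1575000981.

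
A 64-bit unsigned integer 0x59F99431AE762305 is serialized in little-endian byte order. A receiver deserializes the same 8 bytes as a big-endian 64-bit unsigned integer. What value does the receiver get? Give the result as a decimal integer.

Stored little-endian, the bytes at ascending addresses are 05 23 76 AE 31 94 F9 59.
Read back as big-endian, the last byte is least significant, giving 0x052376AE3194F959.
0x052376AE3194F959 = 370270084902746457.

370270084902746457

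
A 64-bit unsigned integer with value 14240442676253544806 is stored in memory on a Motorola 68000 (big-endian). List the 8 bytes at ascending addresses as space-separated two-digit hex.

14240442676253544806 in hexadecimal, padded to 64 bits, is 0xC5A0372A3A67D166.
Split into bytes (most-significant first): C5 A0 37 2A 3A 67 D1 66.
Big-endian stores the most-significant byte at the lowest address.
So the memory order matches the most-significant-first order: C5 A0 37 2A 3A 67 D1 66.

C5 A0 37 2A 3A 67 D1 66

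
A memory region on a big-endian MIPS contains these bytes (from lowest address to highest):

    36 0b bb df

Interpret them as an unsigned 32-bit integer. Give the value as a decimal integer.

Big-endian: lowest address holds the most-significant byte.
The bytes are already most-significant first: 0x360BBBDF.
0x360BBBDF = 906738655.

906738655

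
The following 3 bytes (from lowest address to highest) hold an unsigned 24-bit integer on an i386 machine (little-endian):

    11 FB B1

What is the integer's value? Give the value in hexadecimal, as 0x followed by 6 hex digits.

0xB1FB11

Little-endian: lowest address holds the least-significant byte.
Reassemble most-significant byte first: B1 FB 11 → 0xB1FB11.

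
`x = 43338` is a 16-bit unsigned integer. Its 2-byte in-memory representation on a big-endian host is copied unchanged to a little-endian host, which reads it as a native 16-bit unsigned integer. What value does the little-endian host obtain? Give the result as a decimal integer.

19113

43338 in 16-bit hexadecimal is 0xA94A.
Stored big-endian, the bytes at ascending addresses are A9 4A.
Read back as little-endian, the first byte is least significant, giving 0x4AA9.
0x4AA9 = 19113.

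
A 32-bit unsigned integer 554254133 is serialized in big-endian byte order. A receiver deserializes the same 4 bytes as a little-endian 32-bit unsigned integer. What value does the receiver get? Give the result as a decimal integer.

554254133 in 32-bit hexadecimal is 0x21093F35.
Stored big-endian, the bytes at ascending addresses are 21 09 3F 35.
Read back as little-endian, the first byte is least significant, giving 0x353F0921.
0x353F0921 = 893323553.

893323553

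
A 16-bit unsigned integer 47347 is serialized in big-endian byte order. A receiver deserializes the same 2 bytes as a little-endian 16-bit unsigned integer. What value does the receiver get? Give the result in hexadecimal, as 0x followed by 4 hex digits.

47347 in 16-bit hexadecimal is 0xB8F3.
Stored big-endian, the bytes at ascending addresses are B8 F3.
Read back as little-endian, the first byte is least significant, giving 0xF3B8.

0xF3B8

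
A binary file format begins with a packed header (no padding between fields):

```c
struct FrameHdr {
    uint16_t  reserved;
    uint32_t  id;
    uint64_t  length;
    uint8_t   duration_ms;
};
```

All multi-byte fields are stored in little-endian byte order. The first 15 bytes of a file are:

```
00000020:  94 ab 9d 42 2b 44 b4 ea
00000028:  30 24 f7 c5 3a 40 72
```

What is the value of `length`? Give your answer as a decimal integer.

4628229232331385524

`length` follows `reserved` (2 B), `id` (4 B), so it starts at offset 2 + 4 = 6 and occupies 8 bytes.
Bytes at offsets 6..13: B4 EA 30 24 F7 C5 3A 40.
Little-endian: lowest address holds the least-significant byte.
Reassemble most-significant byte first: 40 3A C5 F7 24 30 EA B4 → 0x403AC5F72430EAB4.
0x403AC5F72430EAB4 = 4628229232331385524.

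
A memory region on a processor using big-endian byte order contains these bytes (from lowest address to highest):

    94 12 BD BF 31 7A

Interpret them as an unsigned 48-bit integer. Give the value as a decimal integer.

162808213746042

Big-endian: lowest address holds the most-significant byte.
The bytes are already most-significant first: 0x9412BDBF317A.
0x9412BDBF317A = 162808213746042.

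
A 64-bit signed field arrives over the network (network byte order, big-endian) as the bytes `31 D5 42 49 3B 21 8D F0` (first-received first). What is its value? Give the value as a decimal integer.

3590849160189939184

Big-endian: lowest address holds the most-significant byte.
The bytes are already most-significant first: 0x31D542493B218DF0.
0x31D542493B218DF0 = 3590849160189939184.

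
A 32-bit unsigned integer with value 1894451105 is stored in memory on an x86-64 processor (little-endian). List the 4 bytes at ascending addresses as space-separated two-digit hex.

A1 07 EB 70

1894451105 in hexadecimal, padded to 32 bits, is 0x70EB07A1.
Split into bytes (most-significant first): 70 EB 07 A1.
Little-endian stores the least-significant byte at the lowest address.
So at ascending addresses the bytes are A1 07 EB 70.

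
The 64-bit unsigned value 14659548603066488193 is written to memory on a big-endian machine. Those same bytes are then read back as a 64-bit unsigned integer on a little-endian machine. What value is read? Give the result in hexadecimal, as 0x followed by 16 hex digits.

0x81155AEDC82D71CB

14659548603066488193 in 64-bit hexadecimal is 0xCB712DC8ED5A1581.
Stored big-endian, the bytes at ascending addresses are CB 71 2D C8 ED 5A 15 81.
Read back as little-endian, the first byte is least significant, giving 0x81155AEDC82D71CB.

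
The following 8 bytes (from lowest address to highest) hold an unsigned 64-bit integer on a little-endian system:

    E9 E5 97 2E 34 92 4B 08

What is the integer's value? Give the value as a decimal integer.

In little-endian order the low byte comes first in memory.
Reassemble most-significant byte first: 08 4B 92 34 2E 97 E5 E9 → 0x084B92342E97E5E9.
0x084B92342E97E5E9 = 597732128374384105.

597732128374384105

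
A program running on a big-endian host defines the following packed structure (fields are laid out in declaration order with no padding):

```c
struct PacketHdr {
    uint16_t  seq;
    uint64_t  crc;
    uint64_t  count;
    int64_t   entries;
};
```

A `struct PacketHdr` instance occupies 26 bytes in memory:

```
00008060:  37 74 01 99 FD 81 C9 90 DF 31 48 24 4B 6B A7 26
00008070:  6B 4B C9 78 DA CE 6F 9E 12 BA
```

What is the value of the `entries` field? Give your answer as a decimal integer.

-3929150094710009158

`entries` follows `seq` (2 B), `crc` (8 B), `count` (8 B), so it starts at offset 2 + 8 + 8 = 18 and occupies 8 bytes.
Bytes at offsets 18..25: C9 78 DA CE 6F 9E 12 BA.
Big-endian stores the most-significant byte at the lowest address.
The bytes are already most-significant first: 0xC978DACE6F9E12BA.
Top bit is set, so as a signed 64-bit value this is 0xC978DACE6F9E12BA − 2^64 = -3929150094710009158.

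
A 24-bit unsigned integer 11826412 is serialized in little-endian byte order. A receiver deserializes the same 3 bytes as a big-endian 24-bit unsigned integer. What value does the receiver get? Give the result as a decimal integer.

15496372

11826412 in 24-bit hexadecimal is 0xB474EC.
Stored little-endian, the bytes at ascending addresses are EC 74 B4.
Read back as big-endian, the last byte is least significant, giving 0xEC74B4.
0xEC74B4 = 15496372.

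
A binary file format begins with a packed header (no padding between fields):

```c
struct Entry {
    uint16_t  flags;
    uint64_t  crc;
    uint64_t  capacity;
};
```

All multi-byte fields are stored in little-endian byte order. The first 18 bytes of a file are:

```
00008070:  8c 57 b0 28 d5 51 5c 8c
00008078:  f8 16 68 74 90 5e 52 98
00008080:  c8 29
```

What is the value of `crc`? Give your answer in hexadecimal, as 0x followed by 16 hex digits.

`crc` follows `flags` (2 bytes), so it starts at byte offset 2 and occupies 8 bytes.
Bytes at offsets 2..9: B0 28 D5 51 5C 8C F8 16.
Little-endian: lowest address holds the least-significant byte.
Reassemble most-significant byte first: 16 F8 8C 5C 51 D5 28 B0 → 0x16F88C5C51D528B0.

0x16F88C5C51D528B0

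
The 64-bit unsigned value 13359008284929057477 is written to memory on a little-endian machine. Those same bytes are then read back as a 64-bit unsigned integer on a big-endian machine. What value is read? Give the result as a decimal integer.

13359008284929057477 in 64-bit hexadecimal is 0xB964BB418EB262C5.
Stored little-endian, the bytes at ascending addresses are C5 62 B2 8E 41 BB 64 B9.
Read back as big-endian, the last byte is least significant, giving 0xC562B28E41BB64B9.
0xC562B28E41BB64B9 = 14223126897247347897.

14223126897247347897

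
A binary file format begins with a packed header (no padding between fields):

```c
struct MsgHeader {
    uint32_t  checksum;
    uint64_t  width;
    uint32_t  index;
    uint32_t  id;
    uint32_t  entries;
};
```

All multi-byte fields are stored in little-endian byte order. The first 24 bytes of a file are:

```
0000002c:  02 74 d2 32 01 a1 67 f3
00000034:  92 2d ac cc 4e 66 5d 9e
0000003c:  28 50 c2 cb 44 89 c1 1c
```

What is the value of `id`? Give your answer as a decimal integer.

3418509352

`id` follows `checksum` (4 B), `width` (8 B), `index` (4 B), so it starts at offset 4 + 8 + 4 = 16 and occupies 4 bytes.
Bytes at offsets 16..19: 28 50 C2 CB.
In little-endian order the low byte comes first in memory.
Reassemble most-significant byte first: CB C2 50 28 → 0xCBC25028.
0xCBC25028 = 3418509352.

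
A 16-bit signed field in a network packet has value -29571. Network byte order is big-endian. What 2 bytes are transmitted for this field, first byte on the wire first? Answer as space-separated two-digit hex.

Two's complement of -29571 in 16 bits: 29571 = 0x7383; invert → 0x8C7C; add 1 → 0x8C7D.
Split into bytes (most-significant first): 8C 7D.
In big-endian order the high byte comes first in memory.
So the memory order matches the most-significant-first order: 8C 7D.

8C 7D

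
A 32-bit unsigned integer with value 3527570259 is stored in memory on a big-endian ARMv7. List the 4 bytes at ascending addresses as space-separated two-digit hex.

3527570259 in hexadecimal, padded to 32 bits, is 0xD2427353.
Split into bytes (most-significant first): D2 42 73 53.
Big-endian: lowest address holds the most-significant byte.
So the memory order matches the most-significant-first order: D2 42 73 53.

D2 42 73 53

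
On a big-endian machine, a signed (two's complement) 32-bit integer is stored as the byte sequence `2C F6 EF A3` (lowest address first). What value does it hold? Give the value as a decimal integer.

In big-endian order the high byte comes first in memory.
The bytes are already most-significant first: 0x2CF6EFA3.
0x2CF6EFA3 = 754380707.

754380707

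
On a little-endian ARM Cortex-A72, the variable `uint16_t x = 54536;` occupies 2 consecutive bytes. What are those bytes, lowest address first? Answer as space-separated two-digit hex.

54536 in hexadecimal, padded to 16 bits, is 0xD508.
Split into bytes (most-significant first): D5 08.
In little-endian order the low byte comes first in memory.
So at ascending addresses the bytes are 08 D5.

08 D5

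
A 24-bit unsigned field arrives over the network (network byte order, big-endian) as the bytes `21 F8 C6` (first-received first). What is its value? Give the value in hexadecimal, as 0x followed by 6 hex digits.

0x21F8C6

In big-endian order the high byte comes first in memory.
The bytes are already most-significant first: 0x21F8C6.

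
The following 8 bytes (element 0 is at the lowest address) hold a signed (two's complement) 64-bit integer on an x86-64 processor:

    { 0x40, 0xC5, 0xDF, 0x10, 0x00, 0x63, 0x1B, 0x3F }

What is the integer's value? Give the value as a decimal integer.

4547337100694897984

In little-endian order the low byte comes first in memory.
Reassemble most-significant byte first: 3F 1B 63 00 10 DF C5 40 → 0x3F1B630010DFC540.
0x3F1B630010DFC540 = 4547337100694897984.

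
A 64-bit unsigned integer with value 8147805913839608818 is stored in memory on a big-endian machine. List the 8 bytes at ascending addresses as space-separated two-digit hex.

71 12 D2 4F 49 3C A3 F2

8147805913839608818 in hexadecimal, padded to 64 bits, is 0x7112D24F493CA3F2.
Split into bytes (most-significant first): 71 12 D2 4F 49 3C A3 F2.
In big-endian order the high byte comes first in memory.
So the memory order matches the most-significant-first order: 71 12 D2 4F 49 3C A3 F2.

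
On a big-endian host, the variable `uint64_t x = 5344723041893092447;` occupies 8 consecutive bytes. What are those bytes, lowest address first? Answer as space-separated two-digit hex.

5344723041893092447 in hexadecimal, padded to 64 bits, is 0x4A2C4549FEE20C5F.
Split into bytes (most-significant first): 4A 2C 45 49 FE E2 0C 5F.
In big-endian order the high byte comes first in memory.
So the memory order matches the most-significant-first order: 4A 2C 45 49 FE E2 0C 5F.

4A 2C 45 49 FE E2 0C 5F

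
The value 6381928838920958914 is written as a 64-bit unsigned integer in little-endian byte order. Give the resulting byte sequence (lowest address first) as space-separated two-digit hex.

C2 73 B4 51 77 2A 91 58

6381928838920958914 in hexadecimal, padded to 64 bits, is 0x58912A7751B473C2.
Split into bytes (most-significant first): 58 91 2A 77 51 B4 73 C2.
In little-endian order the low byte comes first in memory.
So at ascending addresses the bytes are C2 73 B4 51 77 2A 91 58.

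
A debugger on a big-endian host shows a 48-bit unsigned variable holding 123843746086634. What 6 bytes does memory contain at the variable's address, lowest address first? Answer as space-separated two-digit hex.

70 A2 9E 7E 3E EA

123843746086634 in hexadecimal, padded to 48 bits, is 0x70A29E7E3EEA.
Split into bytes (most-significant first): 70 A2 9E 7E 3E EA.
Big-endian: lowest address holds the most-significant byte.
So the memory order matches the most-significant-first order: 70 A2 9E 7E 3E EA.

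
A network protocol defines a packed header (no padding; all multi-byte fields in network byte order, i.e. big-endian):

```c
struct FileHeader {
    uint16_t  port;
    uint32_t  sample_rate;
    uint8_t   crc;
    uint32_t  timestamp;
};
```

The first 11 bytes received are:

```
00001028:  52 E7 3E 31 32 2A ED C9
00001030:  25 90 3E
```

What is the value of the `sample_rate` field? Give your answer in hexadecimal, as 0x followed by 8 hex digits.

`sample_rate` follows `port` (2 bytes), so it starts at byte offset 2 and occupies 4 bytes.
Bytes at offsets 2..5: 3E 31 32 2A.
In big-endian order the high byte comes first in memory.
The bytes are already most-significant first: 0x3E31322A.

0x3E31322A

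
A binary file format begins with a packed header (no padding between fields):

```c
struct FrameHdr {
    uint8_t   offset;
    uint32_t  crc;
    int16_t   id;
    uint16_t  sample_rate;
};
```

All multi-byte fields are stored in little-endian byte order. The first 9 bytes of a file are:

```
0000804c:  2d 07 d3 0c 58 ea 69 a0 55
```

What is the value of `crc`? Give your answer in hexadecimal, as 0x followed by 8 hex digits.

0x580CD307

`crc` follows `offset` (1 byte), so it starts at byte offset 1 and occupies 4 bytes.
Bytes at offsets 1..4: 07 D3 0C 58.
In little-endian order the low byte comes first in memory.
Reassemble most-significant byte first: 58 0C D3 07 → 0x580CD307.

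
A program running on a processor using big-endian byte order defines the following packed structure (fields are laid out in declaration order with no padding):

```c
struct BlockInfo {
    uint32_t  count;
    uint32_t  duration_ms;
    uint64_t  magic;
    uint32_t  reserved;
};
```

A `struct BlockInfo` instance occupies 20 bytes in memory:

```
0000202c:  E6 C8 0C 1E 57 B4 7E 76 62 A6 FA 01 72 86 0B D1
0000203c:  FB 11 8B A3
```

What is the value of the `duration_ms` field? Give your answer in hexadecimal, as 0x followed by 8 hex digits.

`duration_ms` follows `count` (4 bytes), so it starts at byte offset 4 and occupies 4 bytes.
Bytes at offsets 4..7: 57 B4 7E 76.
Big-endian: lowest address holds the most-significant byte.
The bytes are already most-significant first: 0x57B47E76.

0x57B47E76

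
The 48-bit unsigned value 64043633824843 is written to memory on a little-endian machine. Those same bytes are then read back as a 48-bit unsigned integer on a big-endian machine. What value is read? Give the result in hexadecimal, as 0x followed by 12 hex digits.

0x4B540B523F3A

64043633824843 in 48-bit hexadecimal is 0x3A3F520B544B.
Stored little-endian, the bytes at ascending addresses are 4B 54 0B 52 3F 3A.
Read back as big-endian, the last byte is least significant, giving 0x4B540B523F3A.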